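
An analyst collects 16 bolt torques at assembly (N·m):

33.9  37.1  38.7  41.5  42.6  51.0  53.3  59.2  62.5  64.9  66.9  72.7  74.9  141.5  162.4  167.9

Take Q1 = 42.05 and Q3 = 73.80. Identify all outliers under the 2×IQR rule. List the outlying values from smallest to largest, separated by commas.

141.5, 162.4, 167.9

IQR = Q3 − Q1 = 73.80 − 42.05 = 31.75.
Lower fence = Q1 − 2·IQR = 42.05 − 63.50 = -21.45.
Upper fence = Q3 + 2·IQR = 73.80 + 63.50 = 137.30.
141.5 > 137.30 → outlier.
162.4 > 137.30 → outlier.
167.9 > 137.30 → outlier.
All remaining values lie within [-21.45, 137.30].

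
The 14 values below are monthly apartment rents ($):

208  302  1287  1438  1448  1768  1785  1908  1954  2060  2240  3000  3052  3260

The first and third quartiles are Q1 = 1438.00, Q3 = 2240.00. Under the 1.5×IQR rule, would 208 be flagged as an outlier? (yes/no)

IQR = Q3 − Q1 = 2240.00 − 1438.00 = 802.00.
Lower fence = Q1 − 1.5·IQR = 1438.00 − 1203.00 = 235.00.
Upper fence = Q3 + 1.5·IQR = 2240.00 + 1203.00 = 3443.00.
208 lies below the lower fence.

yes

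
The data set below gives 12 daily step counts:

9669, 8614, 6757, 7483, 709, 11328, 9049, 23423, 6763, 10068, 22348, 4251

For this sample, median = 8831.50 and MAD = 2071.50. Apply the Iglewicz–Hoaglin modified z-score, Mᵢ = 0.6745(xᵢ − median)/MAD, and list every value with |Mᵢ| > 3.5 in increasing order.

|Mᵢ| > 3.5 ⇔ |xᵢ − 8831.50| > 3.5·2071.50/0.6745 = 10749.07.
So outliers lie outside [-1917.57, 19580.57].
22348: M = 4.40 → outlier.
23423: M = 4.75 → outlier.

22348, 23423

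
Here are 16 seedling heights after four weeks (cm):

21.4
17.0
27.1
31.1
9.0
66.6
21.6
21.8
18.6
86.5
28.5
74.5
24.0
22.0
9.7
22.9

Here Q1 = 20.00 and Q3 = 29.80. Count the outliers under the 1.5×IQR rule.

IQR = 9.80; fences at 20.00 − 14.70 = 5.30 and 29.80 + 14.70 = 44.50.
Outside the cutoffs: 66.6, 74.5, 86.5.

3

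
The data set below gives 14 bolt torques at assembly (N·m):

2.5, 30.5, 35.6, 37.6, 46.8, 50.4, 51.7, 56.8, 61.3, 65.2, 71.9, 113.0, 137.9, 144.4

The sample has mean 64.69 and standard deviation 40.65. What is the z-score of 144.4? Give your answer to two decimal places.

1.96

z = (144.4 − 64.69) / 40.65 = 1.96.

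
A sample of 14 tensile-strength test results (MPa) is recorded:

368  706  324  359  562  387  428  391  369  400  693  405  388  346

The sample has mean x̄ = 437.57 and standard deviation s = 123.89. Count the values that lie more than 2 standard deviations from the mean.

Cutoffs: x̄ ± 2s = [189.79, 685.35].
Outside the cutoffs: 693, 706.

2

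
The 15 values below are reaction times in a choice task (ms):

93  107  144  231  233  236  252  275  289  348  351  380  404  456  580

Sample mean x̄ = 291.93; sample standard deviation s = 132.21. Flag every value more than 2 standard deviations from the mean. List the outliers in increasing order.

580

Cutoffs at x̄ ± 2s: 291.93 ± 2·132.21 = [27.51, 556.35].
580: z = 2.18, |z| > 2 → outlier.
Every other value lies within [27.51, 556.35].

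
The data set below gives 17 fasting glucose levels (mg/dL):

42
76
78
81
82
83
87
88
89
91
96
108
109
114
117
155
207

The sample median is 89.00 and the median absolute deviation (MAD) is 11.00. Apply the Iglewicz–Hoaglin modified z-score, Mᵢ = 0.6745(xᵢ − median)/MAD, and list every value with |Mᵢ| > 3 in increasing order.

155, 207

|Mᵢ| > 3 ⇔ |xᵢ − 89.00| > 3·11.00/0.6745 = 48.93.
So outliers lie outside [40.07, 137.93].
155: M = 4.05 → outlier.
207: M = 7.24 → outlier.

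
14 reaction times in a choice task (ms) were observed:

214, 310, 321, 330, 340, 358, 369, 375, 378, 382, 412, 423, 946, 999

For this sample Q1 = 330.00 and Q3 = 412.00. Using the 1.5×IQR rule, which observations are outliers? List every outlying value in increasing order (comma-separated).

IQR = Q3 − Q1 = 412.00 − 330.00 = 82.00.
Lower fence = Q1 − 1.5·IQR = 330.00 − 123.00 = 207.00.
Upper fence = Q3 + 1.5·IQR = 412.00 + 123.00 = 535.00.
946 > 535.00 → outlier.
999 > 535.00 → outlier.
All remaining values lie within [207.00, 535.00].

946, 999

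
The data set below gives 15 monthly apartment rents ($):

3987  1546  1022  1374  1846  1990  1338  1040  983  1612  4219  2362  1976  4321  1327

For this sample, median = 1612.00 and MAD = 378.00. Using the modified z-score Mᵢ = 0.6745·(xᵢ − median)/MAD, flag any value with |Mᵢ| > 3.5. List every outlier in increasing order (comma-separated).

|Mᵢ| > 3.5 ⇔ |xᵢ − 1612.00| > 3.5·378.00/0.6745 = 1961.45.
So outliers lie outside [-349.45, 3573.45].
3987: M = 4.24 → outlier.
4219: M = 4.65 → outlier.
4321: M = 4.83 → outlier.

3987, 4219, 4321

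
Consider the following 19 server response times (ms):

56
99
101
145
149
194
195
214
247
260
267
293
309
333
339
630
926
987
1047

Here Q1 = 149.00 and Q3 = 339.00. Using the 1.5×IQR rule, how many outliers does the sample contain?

4

IQR = 190.00; fences at 149.00 − 285.00 = -136.00 and 339.00 + 285.00 = 624.00.
Outside the cutoffs: 630, 926, 987, 1047.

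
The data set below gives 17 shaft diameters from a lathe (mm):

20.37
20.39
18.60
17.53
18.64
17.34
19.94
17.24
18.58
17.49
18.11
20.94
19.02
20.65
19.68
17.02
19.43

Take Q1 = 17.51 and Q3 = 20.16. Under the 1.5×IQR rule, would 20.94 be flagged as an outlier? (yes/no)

IQR = Q3 − Q1 = 20.16 − 17.51 = 2.65.
Lower fence = Q1 − 1.5·IQR = 17.51 − 3.975 = 13.535.
Upper fence = Q3 + 1.5·IQR = 20.16 + 3.975 = 24.135.
20.94 lies within [13.535, 24.135].

no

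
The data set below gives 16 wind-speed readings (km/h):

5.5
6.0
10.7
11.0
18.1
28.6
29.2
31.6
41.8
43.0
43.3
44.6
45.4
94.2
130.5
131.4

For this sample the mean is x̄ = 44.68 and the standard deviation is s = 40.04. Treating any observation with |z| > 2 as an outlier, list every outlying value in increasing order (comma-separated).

Cutoffs at x̄ ± 2s: 44.68 ± 2·40.04 = [-35.40, 124.76].
130.5: z = 2.14, |z| > 2 → outlier.
131.4: z = 2.17, |z| > 2 → outlier.
Every other value lies within [-35.40, 124.76].

130.5, 131.4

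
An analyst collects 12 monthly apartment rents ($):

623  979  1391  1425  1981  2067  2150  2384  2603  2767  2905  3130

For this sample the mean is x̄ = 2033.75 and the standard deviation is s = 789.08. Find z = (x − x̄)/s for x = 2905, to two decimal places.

1.10

z = (2905 − 2033.75) / 789.08 = 1.10.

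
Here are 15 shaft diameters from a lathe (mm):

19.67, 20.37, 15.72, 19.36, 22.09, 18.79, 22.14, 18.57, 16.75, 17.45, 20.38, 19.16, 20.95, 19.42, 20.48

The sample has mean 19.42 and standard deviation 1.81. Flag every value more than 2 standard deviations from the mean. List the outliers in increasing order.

15.72

Cutoffs at x̄ ± 2s: 19.42 ± 2·1.81 = [15.80, 23.04].
15.72: z = -2.04, |z| > 2 → outlier.
Every other value lies within [15.80, 23.04].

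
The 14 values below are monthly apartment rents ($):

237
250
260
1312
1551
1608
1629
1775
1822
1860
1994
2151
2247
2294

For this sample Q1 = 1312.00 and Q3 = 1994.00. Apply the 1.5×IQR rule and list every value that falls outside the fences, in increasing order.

IQR = Q3 − Q1 = 1994.00 − 1312.00 = 682.00.
Lower fence = Q1 − 1.5·IQR = 1312.00 − 1023.00 = 289.00.
Upper fence = Q3 + 1.5·IQR = 1994.00 + 1023.00 = 3017.00.
237 < 289.00 → outlier.
250 < 289.00 → outlier.
260 < 289.00 → outlier.
All remaining values lie within [289.00, 3017.00].

237, 250, 260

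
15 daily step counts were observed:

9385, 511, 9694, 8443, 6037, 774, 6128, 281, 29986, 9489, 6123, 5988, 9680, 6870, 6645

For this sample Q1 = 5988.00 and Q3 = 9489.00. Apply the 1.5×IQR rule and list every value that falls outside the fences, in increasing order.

IQR = Q3 − Q1 = 9489.00 − 5988.00 = 3501.00.
Lower fence = Q1 − 1.5·IQR = 5988.00 − 5251.50 = 736.50.
Upper fence = Q3 + 1.5·IQR = 9489.00 + 5251.50 = 14740.50.
281 < 736.50 → outlier.
511 < 736.50 → outlier.
29986 > 14740.50 → outlier.
All remaining values lie within [736.50, 14740.50].

281, 511, 29986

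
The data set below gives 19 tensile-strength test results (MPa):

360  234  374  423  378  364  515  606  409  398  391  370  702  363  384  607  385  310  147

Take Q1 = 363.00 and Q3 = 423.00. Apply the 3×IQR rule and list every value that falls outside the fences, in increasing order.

IQR = Q3 − Q1 = 423.00 − 363.00 = 60.00.
Lower fence = Q1 − 3·IQR = 363.00 − 180.00 = 183.00.
Upper fence = Q3 + 3·IQR = 423.00 + 180.00 = 603.00.
147 < 183.00 → outlier.
606 > 603.00 → outlier.
607 > 603.00 → outlier.
702 > 603.00 → outlier.
All remaining values lie within [183.00, 603.00].

147, 606, 607, 702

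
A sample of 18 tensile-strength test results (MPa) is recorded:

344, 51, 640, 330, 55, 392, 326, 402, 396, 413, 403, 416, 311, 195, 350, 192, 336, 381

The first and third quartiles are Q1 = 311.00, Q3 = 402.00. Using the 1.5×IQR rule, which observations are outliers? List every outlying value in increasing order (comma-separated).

IQR = Q3 − Q1 = 402.00 − 311.00 = 91.00.
Lower fence = Q1 − 1.5·IQR = 311.00 − 136.50 = 174.50.
Upper fence = Q3 + 1.5·IQR = 402.00 + 136.50 = 538.50.
51 < 174.50 → outlier.
55 < 174.50 → outlier.
640 > 538.50 → outlier.
All remaining values lie within [174.50, 538.50].

51, 55, 640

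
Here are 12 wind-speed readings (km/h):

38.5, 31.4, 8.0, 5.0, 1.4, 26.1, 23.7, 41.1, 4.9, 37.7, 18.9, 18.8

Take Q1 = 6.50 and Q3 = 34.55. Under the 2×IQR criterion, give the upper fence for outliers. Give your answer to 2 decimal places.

90.65

IQR = Q3 − Q1 = 34.55 − 6.50 = 28.05.
Lower fence = Q1 − 2·IQR = 6.50 − 56.10 = -49.60.
Upper fence = Q3 + 2·IQR = 34.55 + 56.10 = 90.65.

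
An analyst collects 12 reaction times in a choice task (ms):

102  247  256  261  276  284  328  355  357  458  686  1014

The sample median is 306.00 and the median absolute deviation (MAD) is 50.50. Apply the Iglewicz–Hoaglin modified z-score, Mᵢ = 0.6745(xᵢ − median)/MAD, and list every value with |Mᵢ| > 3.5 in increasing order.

686, 1014

|Mᵢ| > 3.5 ⇔ |xᵢ − 306.00| > 3.5·50.50/0.6745 = 262.05.
So outliers lie outside [43.95, 568.05].
686: M = 5.08 → outlier.
1014: M = 9.46 → outlier.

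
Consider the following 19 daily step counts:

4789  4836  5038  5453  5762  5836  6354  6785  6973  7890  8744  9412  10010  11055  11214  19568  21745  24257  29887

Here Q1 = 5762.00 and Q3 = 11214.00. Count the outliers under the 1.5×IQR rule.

4

IQR = 5452.00; fences at 5762.00 − 8178.00 = -2416.00 and 11214.00 + 8178.00 = 19392.00.
Outside the cutoffs: 19568, 21745, 24257, 29887.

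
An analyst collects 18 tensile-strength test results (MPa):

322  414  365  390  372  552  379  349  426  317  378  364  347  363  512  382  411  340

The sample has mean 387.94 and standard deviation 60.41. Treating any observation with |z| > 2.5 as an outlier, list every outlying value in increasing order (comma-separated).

552

Cutoffs at x̄ ± 2.5s: 387.94 ± 2.5·60.41 = [236.915, 538.965].
552: z = 2.72, |z| > 2.5 → outlier.
Every other value lies within [236.915, 538.965].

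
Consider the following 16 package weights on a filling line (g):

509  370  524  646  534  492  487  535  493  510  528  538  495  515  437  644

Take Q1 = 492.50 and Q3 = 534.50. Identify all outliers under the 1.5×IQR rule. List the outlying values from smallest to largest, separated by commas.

IQR = Q3 − Q1 = 534.50 − 492.50 = 42.00.
Lower fence = Q1 − 1.5·IQR = 492.50 − 63.00 = 429.50.
Upper fence = Q3 + 1.5·IQR = 534.50 + 63.00 = 597.50.
370 < 429.50 → outlier.
644 > 597.50 → outlier.
646 > 597.50 → outlier.
All remaining values lie within [429.50, 597.50].

370, 644, 646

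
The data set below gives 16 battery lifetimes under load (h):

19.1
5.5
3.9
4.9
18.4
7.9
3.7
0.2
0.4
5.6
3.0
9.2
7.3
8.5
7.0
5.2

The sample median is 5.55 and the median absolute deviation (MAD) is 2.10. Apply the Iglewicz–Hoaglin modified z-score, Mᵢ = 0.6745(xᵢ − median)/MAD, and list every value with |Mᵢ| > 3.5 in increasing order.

|Mᵢ| > 3.5 ⇔ |xᵢ − 5.55| > 3.5·2.10/0.6745 = 10.90.
So outliers lie outside [-5.35, 16.45].
18.4: M = 4.13 → outlier.
19.1: M = 4.35 → outlier.

18.4, 19.1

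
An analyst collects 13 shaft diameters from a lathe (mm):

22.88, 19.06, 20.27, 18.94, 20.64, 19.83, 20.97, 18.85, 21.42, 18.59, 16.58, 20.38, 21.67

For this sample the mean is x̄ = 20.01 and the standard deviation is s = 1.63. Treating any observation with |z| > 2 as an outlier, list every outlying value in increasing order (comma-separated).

16.58

Cutoffs at x̄ ± 2s: 20.01 ± 2·1.63 = [16.75, 23.27].
16.58: z = -2.10, |z| > 2 → outlier.
Every other value lies within [16.75, 23.27].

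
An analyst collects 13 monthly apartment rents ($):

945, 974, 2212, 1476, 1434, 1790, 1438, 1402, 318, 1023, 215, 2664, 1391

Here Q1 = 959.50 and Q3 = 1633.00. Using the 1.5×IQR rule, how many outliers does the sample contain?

IQR = 673.50; fences at 959.50 − 1010.25 = -50.75 and 1633.00 + 1010.25 = 2643.25.
Outside the cutoffs: 2664.

1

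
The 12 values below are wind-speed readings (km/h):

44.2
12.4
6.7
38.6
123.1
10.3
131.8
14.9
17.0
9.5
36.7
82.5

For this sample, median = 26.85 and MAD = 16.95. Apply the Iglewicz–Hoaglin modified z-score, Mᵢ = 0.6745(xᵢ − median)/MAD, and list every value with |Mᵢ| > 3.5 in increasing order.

|Mᵢ| > 3.5 ⇔ |xᵢ − 26.85| > 3.5·16.95/0.6745 = 87.95.
So outliers lie outside [-61.10, 114.80].
123.1: M = 3.83 → outlier.
131.8: M = 4.18 → outlier.

123.1, 131.8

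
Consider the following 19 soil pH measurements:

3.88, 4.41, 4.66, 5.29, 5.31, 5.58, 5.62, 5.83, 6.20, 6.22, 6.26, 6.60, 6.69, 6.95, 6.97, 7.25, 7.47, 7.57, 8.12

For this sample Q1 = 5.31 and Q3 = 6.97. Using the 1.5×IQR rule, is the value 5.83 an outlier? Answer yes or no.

no

IQR = Q3 − Q1 = 6.97 − 5.31 = 1.66.
Lower fence = Q1 − 1.5·IQR = 5.31 − 2.49 = 2.82.
Upper fence = Q3 + 1.5·IQR = 6.97 + 2.49 = 9.46.
5.83 lies within [2.82, 9.46].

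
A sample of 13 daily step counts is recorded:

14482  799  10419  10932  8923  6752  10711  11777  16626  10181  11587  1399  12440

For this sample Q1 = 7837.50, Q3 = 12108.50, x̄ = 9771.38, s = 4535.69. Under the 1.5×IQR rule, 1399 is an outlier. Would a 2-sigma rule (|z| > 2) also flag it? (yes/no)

no

z = (1399 − 9771.38) / 4535.69 = -1.85.
|z| = 1.85 ≤ 2.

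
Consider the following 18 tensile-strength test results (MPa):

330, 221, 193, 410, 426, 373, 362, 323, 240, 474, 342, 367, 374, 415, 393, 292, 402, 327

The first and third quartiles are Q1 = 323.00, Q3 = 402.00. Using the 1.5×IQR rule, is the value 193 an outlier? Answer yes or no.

yes

IQR = Q3 − Q1 = 402.00 − 323.00 = 79.00.
Lower fence = Q1 − 1.5·IQR = 323.00 − 118.50 = 204.50.
Upper fence = Q3 + 1.5·IQR = 402.00 + 118.50 = 520.50.
193 lies below the lower fence.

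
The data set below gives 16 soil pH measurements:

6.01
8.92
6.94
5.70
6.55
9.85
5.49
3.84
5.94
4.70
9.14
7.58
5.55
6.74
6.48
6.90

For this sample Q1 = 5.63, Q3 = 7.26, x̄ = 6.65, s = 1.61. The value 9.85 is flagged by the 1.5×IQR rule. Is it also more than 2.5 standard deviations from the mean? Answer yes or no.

no

z = (9.85 − 6.65) / 1.61 = 1.99.
|z| = 1.99 ≤ 2.5.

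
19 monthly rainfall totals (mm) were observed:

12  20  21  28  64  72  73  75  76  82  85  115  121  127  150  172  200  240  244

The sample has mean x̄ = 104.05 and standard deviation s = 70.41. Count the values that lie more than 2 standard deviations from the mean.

0

Cutoffs: x̄ ± 2s = [-36.77, 244.87].
Every value lies within the cutoffs.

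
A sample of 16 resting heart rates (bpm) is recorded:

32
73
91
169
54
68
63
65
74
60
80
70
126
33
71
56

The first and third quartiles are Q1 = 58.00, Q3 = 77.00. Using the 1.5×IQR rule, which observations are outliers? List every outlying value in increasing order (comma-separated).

IQR = Q3 − Q1 = 77.00 − 58.00 = 19.00.
Lower fence = Q1 − 1.5·IQR = 58.00 − 28.50 = 29.50.
Upper fence = Q3 + 1.5·IQR = 77.00 + 28.50 = 105.50.
126 > 105.50 → outlier.
169 > 105.50 → outlier.
All remaining values lie within [29.50, 105.50].

126, 169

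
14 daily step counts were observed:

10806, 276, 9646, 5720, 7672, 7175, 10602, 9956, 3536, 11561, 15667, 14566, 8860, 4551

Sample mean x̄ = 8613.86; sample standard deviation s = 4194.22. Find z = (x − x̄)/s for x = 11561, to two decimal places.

z = (11561 − 8613.86) / 4194.22 = 0.70.

0.70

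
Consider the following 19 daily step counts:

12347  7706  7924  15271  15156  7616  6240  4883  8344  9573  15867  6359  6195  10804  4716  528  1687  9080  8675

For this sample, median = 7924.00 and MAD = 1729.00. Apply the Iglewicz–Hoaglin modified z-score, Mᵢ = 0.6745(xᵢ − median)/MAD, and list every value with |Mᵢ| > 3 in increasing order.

15867

|Mᵢ| > 3 ⇔ |xᵢ − 7924.00| > 3·1729.00/0.6745 = 7690.14.
So outliers lie outside [233.86, 15614.14].
15867: M = 3.10 → outlier.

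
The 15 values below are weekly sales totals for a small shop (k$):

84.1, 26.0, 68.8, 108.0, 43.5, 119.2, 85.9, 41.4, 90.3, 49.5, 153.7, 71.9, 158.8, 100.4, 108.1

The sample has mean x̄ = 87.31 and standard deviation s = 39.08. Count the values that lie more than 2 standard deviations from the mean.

Cutoffs: x̄ ± 2s = [9.15, 165.47].
Every value lies within the cutoffs.

0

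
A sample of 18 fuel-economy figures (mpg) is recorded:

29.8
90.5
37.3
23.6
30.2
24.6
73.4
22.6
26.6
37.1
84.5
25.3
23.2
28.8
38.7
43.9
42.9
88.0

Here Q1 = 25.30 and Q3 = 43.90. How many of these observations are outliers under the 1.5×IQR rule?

4

IQR = 18.60; fences at 25.30 − 27.90 = -2.60 and 43.90 + 27.90 = 71.80.
Outside the cutoffs: 73.4, 84.5, 88.0, 90.5.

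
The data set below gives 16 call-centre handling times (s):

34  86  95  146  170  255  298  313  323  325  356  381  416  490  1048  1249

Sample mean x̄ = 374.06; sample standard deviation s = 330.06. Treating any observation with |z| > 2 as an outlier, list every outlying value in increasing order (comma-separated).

Cutoffs at x̄ ± 2s: 374.06 ± 2·330.06 = [-286.06, 1034.18].
1048: z = 2.04, |z| > 2 → outlier.
1249: z = 2.65, |z| > 2 → outlier.
Every other value lies within [-286.06, 1034.18].

1048, 1249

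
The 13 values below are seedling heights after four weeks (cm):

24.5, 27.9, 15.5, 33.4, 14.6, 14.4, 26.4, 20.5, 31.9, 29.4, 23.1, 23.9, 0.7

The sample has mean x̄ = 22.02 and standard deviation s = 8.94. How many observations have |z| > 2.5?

0

Cutoffs: x̄ ± 2.5s = [-0.33, 44.37].
Every value lies within the cutoffs.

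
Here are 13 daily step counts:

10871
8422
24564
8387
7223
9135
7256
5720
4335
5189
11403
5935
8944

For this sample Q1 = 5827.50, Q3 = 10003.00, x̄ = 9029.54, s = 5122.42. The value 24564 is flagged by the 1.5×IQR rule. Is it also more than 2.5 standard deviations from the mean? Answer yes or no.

z = (24564 − 9029.54) / 5122.42 = 3.03.
|z| = 3.03 > 2.5.

yes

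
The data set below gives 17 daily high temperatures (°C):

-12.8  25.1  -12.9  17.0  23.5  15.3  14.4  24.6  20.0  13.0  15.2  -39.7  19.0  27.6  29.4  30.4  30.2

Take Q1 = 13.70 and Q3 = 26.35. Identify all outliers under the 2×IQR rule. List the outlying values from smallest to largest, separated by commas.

IQR = Q3 − Q1 = 26.35 − 13.70 = 12.65.
Lower fence = Q1 − 2·IQR = 13.70 − 25.30 = -11.60.
Upper fence = Q3 + 2·IQR = 26.35 + 25.30 = 51.65.
-39.7 < -11.60 → outlier.
-12.9 < -11.60 → outlier.
-12.8 < -11.60 → outlier.
All remaining values lie within [-11.60, 51.65].

-39.7, -12.9, -12.8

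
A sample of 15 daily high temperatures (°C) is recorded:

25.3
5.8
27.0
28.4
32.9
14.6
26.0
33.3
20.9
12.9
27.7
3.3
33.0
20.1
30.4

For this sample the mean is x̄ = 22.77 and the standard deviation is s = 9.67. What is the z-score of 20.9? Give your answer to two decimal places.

z = (20.9 − 22.77) / 9.67 = -0.19.

-0.19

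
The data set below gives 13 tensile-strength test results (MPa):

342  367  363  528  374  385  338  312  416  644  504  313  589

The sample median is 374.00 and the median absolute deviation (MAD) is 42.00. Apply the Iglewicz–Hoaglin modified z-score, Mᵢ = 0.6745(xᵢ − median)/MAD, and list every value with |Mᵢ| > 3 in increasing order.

|Mᵢ| > 3 ⇔ |xᵢ − 374.00| > 3·42.00/0.6745 = 186.81.
So outliers lie outside [187.19, 560.81].
589: M = 3.45 → outlier.
644: M = 4.34 → outlier.

589, 644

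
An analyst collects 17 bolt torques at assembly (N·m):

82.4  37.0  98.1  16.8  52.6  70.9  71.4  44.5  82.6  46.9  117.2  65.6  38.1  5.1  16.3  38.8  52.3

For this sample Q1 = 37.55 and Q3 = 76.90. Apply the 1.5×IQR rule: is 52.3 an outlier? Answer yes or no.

no

IQR = Q3 − Q1 = 76.90 − 37.55 = 39.35.
Lower fence = Q1 − 1.5·IQR = 37.55 − 59.025 = -21.475.
Upper fence = Q3 + 1.5·IQR = 76.90 + 59.025 = 135.925.
52.3 lies within [-21.475, 135.925].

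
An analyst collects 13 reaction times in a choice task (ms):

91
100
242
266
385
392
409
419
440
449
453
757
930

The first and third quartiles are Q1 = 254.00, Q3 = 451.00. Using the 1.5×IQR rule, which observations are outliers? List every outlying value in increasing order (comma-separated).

IQR = Q3 − Q1 = 451.00 − 254.00 = 197.00.
Lower fence = Q1 − 1.5·IQR = 254.00 − 295.50 = -41.50.
Upper fence = Q3 + 1.5·IQR = 451.00 + 295.50 = 746.50.
757 > 746.50 → outlier.
930 > 746.50 → outlier.
All remaining values lie within [-41.50, 746.50].

757, 930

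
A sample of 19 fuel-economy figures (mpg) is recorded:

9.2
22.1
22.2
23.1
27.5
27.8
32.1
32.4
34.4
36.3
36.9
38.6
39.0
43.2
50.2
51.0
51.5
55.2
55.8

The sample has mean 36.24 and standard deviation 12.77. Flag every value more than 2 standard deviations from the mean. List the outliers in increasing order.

9.2

Cutoffs at x̄ ± 2s: 36.24 ± 2·12.77 = [10.70, 61.78].
9.2: z = -2.12, |z| > 2 → outlier.
Every other value lies within [10.70, 61.78].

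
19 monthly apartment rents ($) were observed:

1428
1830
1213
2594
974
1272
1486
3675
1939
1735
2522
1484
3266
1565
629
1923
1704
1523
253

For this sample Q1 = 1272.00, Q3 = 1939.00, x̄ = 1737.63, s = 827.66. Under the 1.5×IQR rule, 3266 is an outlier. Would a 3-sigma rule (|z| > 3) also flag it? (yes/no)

no

z = (3266 − 1737.63) / 827.66 = 1.85.
|z| = 1.85 ≤ 3.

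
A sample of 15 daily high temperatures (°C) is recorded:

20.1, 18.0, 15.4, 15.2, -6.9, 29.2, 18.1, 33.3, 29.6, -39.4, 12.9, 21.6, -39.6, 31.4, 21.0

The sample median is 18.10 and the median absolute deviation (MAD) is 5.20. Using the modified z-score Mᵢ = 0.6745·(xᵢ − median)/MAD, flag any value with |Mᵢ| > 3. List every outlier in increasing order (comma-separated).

|Mᵢ| > 3 ⇔ |xᵢ − 18.10| > 3·5.20/0.6745 = 23.13.
So outliers lie outside [-5.03, 41.23].
-39.6: M = -7.48 → outlier.
-39.4: M = -7.46 → outlier.
-6.9: M = -3.24 → outlier.

-39.6, -39.4, -6.9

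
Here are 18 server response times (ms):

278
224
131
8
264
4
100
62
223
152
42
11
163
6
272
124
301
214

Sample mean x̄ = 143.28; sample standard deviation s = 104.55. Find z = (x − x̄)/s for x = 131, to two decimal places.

z = (131 − 143.28) / 104.55 = -0.12.

-0.12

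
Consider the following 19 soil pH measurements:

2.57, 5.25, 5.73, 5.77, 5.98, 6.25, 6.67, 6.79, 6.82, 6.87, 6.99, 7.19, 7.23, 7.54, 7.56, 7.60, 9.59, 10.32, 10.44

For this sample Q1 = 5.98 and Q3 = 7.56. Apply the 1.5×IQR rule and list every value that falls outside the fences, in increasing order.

IQR = Q3 − Q1 = 7.56 − 5.98 = 1.58.
Lower fence = Q1 − 1.5·IQR = 5.98 − 2.37 = 3.61.
Upper fence = Q3 + 1.5·IQR = 7.56 + 2.37 = 9.93.
2.57 < 3.61 → outlier.
10.32 > 9.93 → outlier.
10.44 > 9.93 → outlier.
All remaining values lie within [3.61, 9.93].

2.57, 10.32, 10.44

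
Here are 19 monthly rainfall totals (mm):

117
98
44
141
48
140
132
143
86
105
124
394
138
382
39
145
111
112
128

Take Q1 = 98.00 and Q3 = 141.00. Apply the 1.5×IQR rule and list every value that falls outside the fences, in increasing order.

IQR = Q3 − Q1 = 141.00 − 98.00 = 43.00.
Lower fence = Q1 − 1.5·IQR = 98.00 − 64.50 = 33.50.
Upper fence = Q3 + 1.5·IQR = 141.00 + 64.50 = 205.50.
382 > 205.50 → outlier.
394 > 205.50 → outlier.
All remaining values lie within [33.50, 205.50].

382, 394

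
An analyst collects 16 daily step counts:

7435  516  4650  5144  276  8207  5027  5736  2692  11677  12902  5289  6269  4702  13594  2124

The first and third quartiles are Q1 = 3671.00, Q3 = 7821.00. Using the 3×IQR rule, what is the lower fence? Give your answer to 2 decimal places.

-8779.00

IQR = Q3 − Q1 = 7821.00 − 3671.00 = 4150.00.
Lower fence = Q1 − 3·IQR = 3671.00 − 12450.00 = -8779.00.
Upper fence = Q3 + 3·IQR = 7821.00 + 12450.00 = 20271.00.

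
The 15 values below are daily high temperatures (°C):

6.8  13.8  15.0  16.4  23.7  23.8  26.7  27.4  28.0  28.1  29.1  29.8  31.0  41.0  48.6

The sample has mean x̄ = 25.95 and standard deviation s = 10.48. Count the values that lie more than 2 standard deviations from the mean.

Cutoffs: x̄ ± 2s = [4.99, 46.91].
Outside the cutoffs: 48.6.

1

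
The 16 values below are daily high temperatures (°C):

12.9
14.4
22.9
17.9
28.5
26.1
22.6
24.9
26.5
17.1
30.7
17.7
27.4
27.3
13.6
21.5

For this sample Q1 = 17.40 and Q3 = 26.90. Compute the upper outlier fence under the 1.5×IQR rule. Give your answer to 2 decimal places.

IQR = Q3 − Q1 = 26.90 − 17.40 = 9.50.
Lower fence = Q1 − 1.5·IQR = 17.40 − 14.25 = 3.15.
Upper fence = Q3 + 1.5·IQR = 26.90 + 14.25 = 41.15.

41.15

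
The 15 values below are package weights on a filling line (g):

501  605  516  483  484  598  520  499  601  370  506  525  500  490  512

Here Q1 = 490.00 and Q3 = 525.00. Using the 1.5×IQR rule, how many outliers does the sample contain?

IQR = 35.00; fences at 490.00 − 52.50 = 437.50 and 525.00 + 52.50 = 577.50.
Outside the cutoffs: 370, 598, 601, 605.

4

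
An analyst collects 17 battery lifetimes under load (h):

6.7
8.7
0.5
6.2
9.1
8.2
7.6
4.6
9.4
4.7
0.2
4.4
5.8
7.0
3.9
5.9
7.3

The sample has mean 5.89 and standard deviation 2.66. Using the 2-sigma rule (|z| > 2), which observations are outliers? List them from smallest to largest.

0.2, 0.5

Cutoffs at x̄ ± 2s: 5.89 ± 2·2.66 = [0.57, 11.21].
0.2: z = -2.14, |z| > 2 → outlier.
0.5: z = -2.03, |z| > 2 → outlier.
Every other value lies within [0.57, 11.21].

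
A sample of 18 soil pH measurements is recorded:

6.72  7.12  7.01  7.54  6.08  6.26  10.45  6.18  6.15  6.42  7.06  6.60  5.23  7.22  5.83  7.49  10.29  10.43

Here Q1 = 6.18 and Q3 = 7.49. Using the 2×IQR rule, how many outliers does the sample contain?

3

IQR = 1.31; fences at 6.18 − 2.62 = 3.56 and 7.49 + 2.62 = 10.11.
Outside the cutoffs: 10.29, 10.43, 10.45.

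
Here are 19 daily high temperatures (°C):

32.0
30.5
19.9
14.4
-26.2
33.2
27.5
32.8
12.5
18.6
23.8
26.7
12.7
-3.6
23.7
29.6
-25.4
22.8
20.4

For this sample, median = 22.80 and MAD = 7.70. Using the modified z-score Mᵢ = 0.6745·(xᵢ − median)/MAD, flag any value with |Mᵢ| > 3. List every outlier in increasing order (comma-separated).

-26.2, -25.4

|Mᵢ| > 3 ⇔ |xᵢ − 22.80| > 3·7.70/0.6745 = 34.25.
So outliers lie outside [-11.45, 57.05].
-26.2: M = -4.29 → outlier.
-25.4: M = -4.22 → outlier.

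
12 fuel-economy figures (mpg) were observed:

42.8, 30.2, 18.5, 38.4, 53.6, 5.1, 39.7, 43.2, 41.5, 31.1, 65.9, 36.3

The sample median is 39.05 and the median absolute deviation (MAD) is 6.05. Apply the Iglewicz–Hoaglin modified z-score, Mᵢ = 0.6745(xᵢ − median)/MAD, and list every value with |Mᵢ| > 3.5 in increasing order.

5.1

|Mᵢ| > 3.5 ⇔ |xᵢ − 39.05| > 3.5·6.05/0.6745 = 31.39.
So outliers lie outside [7.66, 70.44].
5.1: M = -3.79 → outlier.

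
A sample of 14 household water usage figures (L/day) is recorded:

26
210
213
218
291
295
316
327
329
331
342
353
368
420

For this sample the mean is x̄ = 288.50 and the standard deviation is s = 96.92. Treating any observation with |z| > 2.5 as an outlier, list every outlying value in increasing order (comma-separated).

26

Cutoffs at x̄ ± 2.5s: 288.50 ± 2.5·96.92 = [46.20, 530.80].
26: z = -2.71, |z| > 2.5 → outlier.
Every other value lies within [46.20, 530.80].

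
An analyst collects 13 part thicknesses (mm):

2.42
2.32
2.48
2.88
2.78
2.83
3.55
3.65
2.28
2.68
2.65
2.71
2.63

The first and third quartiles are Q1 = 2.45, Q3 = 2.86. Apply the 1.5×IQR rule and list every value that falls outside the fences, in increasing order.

3.55, 3.65

IQR = Q3 − Q1 = 2.86 − 2.45 = 0.41.
Lower fence = Q1 − 1.5·IQR = 2.45 − 0.615 = 1.835.
Upper fence = Q3 + 1.5·IQR = 2.86 + 0.615 = 3.475.
3.55 > 3.475 → outlier.
3.65 > 3.475 → outlier.
All remaining values lie within [1.835, 3.475].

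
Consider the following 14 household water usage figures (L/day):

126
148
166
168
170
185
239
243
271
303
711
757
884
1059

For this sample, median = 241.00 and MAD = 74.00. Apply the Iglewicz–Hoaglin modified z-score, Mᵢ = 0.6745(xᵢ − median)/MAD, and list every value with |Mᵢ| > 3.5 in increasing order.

711, 757, 884, 1059

|Mᵢ| > 3.5 ⇔ |xᵢ − 241.00| > 3.5·74.00/0.6745 = 383.99.
So outliers lie outside [-142.99, 624.99].
711: M = 4.28 → outlier.
757: M = 4.70 → outlier.
884: M = 5.86 → outlier.
1059: M = 7.46 → outlier.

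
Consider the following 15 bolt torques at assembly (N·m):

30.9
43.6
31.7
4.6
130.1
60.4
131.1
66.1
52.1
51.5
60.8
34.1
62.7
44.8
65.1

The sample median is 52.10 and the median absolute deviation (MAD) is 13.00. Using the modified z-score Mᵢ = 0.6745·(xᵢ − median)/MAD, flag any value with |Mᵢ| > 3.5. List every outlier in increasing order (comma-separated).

|Mᵢ| > 3.5 ⇔ |xᵢ − 52.10| > 3.5·13.00/0.6745 = 67.46.
So outliers lie outside [-15.36, 119.56].
130.1: M = 4.05 → outlier.
131.1: M = 4.10 → outlier.

130.1, 131.1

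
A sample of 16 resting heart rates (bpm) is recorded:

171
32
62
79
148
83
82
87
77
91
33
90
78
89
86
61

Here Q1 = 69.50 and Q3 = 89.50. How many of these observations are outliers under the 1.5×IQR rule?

IQR = 20.00; fences at 69.50 − 30.00 = 39.50 and 89.50 + 30.00 = 119.50.
Outside the cutoffs: 32, 33, 148, 171.

4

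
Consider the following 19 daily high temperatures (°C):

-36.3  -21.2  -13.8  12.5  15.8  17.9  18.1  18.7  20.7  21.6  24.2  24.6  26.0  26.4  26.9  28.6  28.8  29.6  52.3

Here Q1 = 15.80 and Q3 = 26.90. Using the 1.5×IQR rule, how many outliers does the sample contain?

4

IQR = 11.10; fences at 15.80 − 16.65 = -0.85 and 26.90 + 16.65 = 43.55.
Outside the cutoffs: -36.3, -21.2, -13.8, 52.3.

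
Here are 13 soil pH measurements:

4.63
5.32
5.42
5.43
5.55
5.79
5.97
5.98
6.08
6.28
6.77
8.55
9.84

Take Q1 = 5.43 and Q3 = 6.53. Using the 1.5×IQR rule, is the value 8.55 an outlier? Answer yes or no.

IQR = Q3 − Q1 = 6.53 − 5.43 = 1.10.
Lower fence = Q1 − 1.5·IQR = 5.43 − 1.65 = 3.78.
Upper fence = Q3 + 1.5·IQR = 6.53 + 1.65 = 8.18.
8.55 lies above the upper fence.

yes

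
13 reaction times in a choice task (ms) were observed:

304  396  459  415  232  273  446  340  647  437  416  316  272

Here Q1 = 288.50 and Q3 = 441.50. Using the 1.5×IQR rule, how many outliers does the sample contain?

0

IQR = 153.00; fences at 288.50 − 229.50 = 59.00 and 441.50 + 229.50 = 671.00.
Every value lies within the cutoffs.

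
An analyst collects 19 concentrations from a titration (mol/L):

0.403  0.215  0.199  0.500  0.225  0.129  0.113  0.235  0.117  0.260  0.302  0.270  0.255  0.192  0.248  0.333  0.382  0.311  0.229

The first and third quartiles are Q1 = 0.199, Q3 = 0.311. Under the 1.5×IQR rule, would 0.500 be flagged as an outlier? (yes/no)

IQR = Q3 − Q1 = 0.311 − 0.199 = 0.112.
Lower fence = Q1 − 1.5·IQR = 0.199 − 0.168 = 0.031.
Upper fence = Q3 + 1.5·IQR = 0.311 + 0.168 = 0.479.
0.500 lies above the upper fence.

yes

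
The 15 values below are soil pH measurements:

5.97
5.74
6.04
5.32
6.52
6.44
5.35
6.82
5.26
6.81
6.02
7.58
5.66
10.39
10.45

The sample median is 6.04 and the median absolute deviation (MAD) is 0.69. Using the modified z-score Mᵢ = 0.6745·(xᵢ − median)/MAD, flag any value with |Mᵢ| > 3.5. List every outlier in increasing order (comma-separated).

|Mᵢ| > 3.5 ⇔ |xᵢ − 6.04| > 3.5·0.69/0.6745 = 3.58.
So outliers lie outside [2.46, 9.62].
10.39: M = 4.25 → outlier.
10.45: M = 4.31 → outlier.

10.39, 10.45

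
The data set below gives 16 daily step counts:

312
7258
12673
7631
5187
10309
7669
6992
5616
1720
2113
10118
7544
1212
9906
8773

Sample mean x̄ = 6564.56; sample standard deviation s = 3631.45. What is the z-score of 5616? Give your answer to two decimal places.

-0.26

z = (5616 − 6564.56) / 3631.45 = -0.26.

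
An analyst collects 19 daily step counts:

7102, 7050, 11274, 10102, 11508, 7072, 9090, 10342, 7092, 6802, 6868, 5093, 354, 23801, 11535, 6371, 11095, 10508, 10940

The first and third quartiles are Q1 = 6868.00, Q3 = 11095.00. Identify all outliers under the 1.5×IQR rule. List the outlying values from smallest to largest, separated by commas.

IQR = Q3 − Q1 = 11095.00 − 6868.00 = 4227.00.
Lower fence = Q1 − 1.5·IQR = 6868.00 − 6340.50 = 527.50.
Upper fence = Q3 + 1.5·IQR = 11095.00 + 6340.50 = 17435.50.
354 < 527.50 → outlier.
23801 > 17435.50 → outlier.
All remaining values lie within [527.50, 17435.50].

354, 23801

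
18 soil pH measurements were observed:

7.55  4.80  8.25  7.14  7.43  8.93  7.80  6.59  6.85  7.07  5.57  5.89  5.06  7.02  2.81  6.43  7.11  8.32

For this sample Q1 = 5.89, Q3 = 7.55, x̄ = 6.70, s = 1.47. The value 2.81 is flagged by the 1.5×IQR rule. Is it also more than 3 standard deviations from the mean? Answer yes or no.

no

z = (2.81 − 6.70) / 1.47 = -2.65.
|z| = 2.65 ≤ 3.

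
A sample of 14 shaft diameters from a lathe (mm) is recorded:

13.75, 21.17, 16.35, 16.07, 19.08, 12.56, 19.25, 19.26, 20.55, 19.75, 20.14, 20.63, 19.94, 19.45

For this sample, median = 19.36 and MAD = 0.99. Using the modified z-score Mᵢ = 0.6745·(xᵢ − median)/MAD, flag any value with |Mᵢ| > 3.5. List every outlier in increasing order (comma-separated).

|Mᵢ| > 3.5 ⇔ |xᵢ − 19.36| > 3.5·0.99/0.6745 = 5.14.
So outliers lie outside [14.22, 24.50].
12.56: M = -4.63 → outlier.
13.75: M = -3.82 → outlier.

12.56, 13.75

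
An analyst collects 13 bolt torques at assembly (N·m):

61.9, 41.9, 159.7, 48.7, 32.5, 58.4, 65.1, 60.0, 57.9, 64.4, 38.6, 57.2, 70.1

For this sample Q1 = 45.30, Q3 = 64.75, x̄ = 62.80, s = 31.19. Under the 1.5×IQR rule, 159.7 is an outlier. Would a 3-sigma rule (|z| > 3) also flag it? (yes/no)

yes

z = (159.7 − 62.80) / 31.19 = 3.11.
|z| = 3.11 > 3.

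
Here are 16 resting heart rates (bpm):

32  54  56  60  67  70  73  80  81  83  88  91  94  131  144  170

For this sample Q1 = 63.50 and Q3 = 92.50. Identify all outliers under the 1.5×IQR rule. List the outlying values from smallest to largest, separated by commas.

144, 170

IQR = Q3 − Q1 = 92.50 − 63.50 = 29.00.
Lower fence = Q1 − 1.5·IQR = 63.50 − 43.50 = 20.00.
Upper fence = Q3 + 1.5·IQR = 92.50 + 43.50 = 136.00.
144 > 136.00 → outlier.
170 > 136.00 → outlier.
All remaining values lie within [20.00, 136.00].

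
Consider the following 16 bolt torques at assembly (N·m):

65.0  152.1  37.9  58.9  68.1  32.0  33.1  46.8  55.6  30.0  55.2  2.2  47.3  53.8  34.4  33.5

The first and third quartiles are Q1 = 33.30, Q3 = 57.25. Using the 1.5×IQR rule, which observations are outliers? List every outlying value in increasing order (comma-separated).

IQR = Q3 − Q1 = 57.25 − 33.30 = 23.95.
Lower fence = Q1 − 1.5·IQR = 33.30 − 35.925 = -2.625.
Upper fence = Q3 + 1.5·IQR = 57.25 + 35.925 = 93.175.
152.1 > 93.175 → outlier.
All remaining values lie within [-2.625, 93.175].

152.1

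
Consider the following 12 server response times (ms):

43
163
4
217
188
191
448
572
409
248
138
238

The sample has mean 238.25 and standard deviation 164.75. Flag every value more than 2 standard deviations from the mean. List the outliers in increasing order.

572

Cutoffs at x̄ ± 2s: 238.25 ± 2·164.75 = [-91.25, 567.75].
572: z = 2.03, |z| > 2 → outlier.
Every other value lies within [-91.25, 567.75].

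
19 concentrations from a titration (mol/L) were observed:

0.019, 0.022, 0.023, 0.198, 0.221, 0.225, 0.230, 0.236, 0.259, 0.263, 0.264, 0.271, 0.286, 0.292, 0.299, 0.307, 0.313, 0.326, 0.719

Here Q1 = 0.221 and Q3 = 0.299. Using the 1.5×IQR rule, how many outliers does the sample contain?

4

IQR = 0.078; fences at 0.221 − 0.117 = 0.104 and 0.299 + 0.117 = 0.416.
Outside the cutoffs: 0.019, 0.022, 0.023, 0.719.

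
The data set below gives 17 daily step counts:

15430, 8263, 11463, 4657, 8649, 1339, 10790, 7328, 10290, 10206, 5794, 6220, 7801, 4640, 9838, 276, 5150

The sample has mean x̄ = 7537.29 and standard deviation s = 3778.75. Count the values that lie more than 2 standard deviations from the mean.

1

Cutoffs: x̄ ± 2s = [-20.21, 15094.79].
Outside the cutoffs: 15430.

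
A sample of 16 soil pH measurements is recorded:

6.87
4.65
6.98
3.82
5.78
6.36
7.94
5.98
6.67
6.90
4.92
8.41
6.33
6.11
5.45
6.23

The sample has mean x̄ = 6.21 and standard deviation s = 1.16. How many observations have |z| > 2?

1

Cutoffs: x̄ ± 2s = [3.89, 8.53].
Outside the cutoffs: 3.82.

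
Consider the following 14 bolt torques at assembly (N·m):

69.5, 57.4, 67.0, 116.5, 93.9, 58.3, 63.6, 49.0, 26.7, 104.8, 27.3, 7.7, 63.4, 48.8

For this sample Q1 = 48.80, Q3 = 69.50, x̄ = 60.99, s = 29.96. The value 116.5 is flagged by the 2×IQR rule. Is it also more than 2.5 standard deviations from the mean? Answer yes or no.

z = (116.5 − 60.99) / 29.96 = 1.85.
|z| = 1.85 ≤ 2.5.

no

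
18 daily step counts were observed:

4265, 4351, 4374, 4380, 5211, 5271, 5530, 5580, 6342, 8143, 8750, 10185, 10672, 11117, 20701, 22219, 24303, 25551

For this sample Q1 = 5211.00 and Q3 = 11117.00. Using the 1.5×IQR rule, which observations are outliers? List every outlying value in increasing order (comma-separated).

20701, 22219, 24303, 25551

IQR = Q3 − Q1 = 11117.00 − 5211.00 = 5906.00.
Lower fence = Q1 − 1.5·IQR = 5211.00 − 8859.00 = -3648.00.
Upper fence = Q3 + 1.5·IQR = 11117.00 + 8859.00 = 19976.00.
20701 > 19976.00 → outlier.
22219 > 19976.00 → outlier.
24303 > 19976.00 → outlier.
25551 > 19976.00 → outlier.
All remaining values lie within [-3648.00, 19976.00].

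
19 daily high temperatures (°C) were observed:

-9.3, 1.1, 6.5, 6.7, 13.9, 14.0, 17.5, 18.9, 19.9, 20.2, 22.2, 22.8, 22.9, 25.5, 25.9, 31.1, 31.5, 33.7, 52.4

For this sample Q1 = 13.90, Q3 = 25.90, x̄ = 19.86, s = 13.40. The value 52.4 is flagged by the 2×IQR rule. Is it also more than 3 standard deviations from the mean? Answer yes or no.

no

z = (52.4 − 19.86) / 13.40 = 2.43.
|z| = 2.43 ≤ 3.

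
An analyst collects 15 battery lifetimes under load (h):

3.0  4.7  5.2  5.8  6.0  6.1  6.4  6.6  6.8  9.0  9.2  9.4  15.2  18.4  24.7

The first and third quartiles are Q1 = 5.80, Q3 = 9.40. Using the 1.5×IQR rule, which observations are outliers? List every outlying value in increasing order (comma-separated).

15.2, 18.4, 24.7

IQR = Q3 − Q1 = 9.40 − 5.80 = 3.60.
Lower fence = Q1 − 1.5·IQR = 5.80 − 5.40 = 0.40.
Upper fence = Q3 + 1.5·IQR = 9.40 + 5.40 = 14.80.
15.2 > 14.80 → outlier.
18.4 > 14.80 → outlier.
24.7 > 14.80 → outlier.
All remaining values lie within [0.40, 14.80].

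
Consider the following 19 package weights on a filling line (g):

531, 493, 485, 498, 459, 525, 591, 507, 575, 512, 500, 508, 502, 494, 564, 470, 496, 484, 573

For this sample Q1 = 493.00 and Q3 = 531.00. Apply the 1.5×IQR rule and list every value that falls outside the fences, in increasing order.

591

IQR = Q3 − Q1 = 531.00 − 493.00 = 38.00.
Lower fence = Q1 − 1.5·IQR = 493.00 − 57.00 = 436.00.
Upper fence = Q3 + 1.5·IQR = 531.00 + 57.00 = 588.00.
591 > 588.00 → outlier.
All remaining values lie within [436.00, 588.00].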